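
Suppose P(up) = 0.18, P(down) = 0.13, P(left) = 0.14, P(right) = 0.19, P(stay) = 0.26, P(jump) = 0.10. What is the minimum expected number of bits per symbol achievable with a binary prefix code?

Repeatedly combine the two least-probable nodes; the expected code length is the sum of the merged weights.
merge 1/10 + 13/100 → 23/100
merge 7/50 + 9/50 → 8/25
merge 19/100 + 23/100 → 21/50
merge 13/50 + 8/25 → 29/50
merge 21/50 + 29/50 → 1
L = 23/100 + 8/25 + 21/50 + 29/50 + 1 = 51/20 = 2.55 bits/symbol.

2.55 bits/symbol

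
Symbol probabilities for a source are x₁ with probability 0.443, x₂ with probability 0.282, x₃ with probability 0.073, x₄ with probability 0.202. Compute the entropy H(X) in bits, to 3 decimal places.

1.777 bits

H = −Σ pᵢ log₂ pᵢ.
−0.443·log₂(0.443) = 0.5204
−0.282·log₂(0.282) = 0.5150
−0.073·log₂(0.073) = 0.2756
−0.202·log₂(0.202) = 0.4661
Sum ≈ 1.7771 → 1.777 bits.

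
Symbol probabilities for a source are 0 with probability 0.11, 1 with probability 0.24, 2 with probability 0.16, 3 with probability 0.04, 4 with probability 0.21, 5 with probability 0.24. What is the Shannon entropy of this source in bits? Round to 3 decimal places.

2.420 bits

H = −Σ pᵢ log₂ pᵢ.
−0.11·log₂(0.11) = 0.3503
−0.24·log₂(0.24) = 0.4941
−0.16·log₂(0.16) = 0.4230
−0.04·log₂(0.04) = 0.1858
−0.21·log₂(0.21) = 0.4728
−0.24·log₂(0.24) = 0.4941
Sum ≈ 2.4202 → 2.420 bits.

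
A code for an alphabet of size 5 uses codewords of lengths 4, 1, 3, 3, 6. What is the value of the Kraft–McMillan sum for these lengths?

0.828125

With common denominator 2^6 = 64: Σ 2^(−ℓᵢ) = 4/64 + 32/64 + 8/64 + 8/64 + 1/64 = 53/64 = 0.828125.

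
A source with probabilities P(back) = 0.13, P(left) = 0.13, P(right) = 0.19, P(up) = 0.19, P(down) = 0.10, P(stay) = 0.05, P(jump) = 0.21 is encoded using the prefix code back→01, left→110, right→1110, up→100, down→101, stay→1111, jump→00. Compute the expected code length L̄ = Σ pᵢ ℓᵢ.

L̄ = Σ pᵢ·ℓᵢ = 0.13·2 + 0.13·3 + 0.19·4 + 0.19·3 + 0.10·3 + 0.05·4 + 0.21·2 = 2.9 bits/symbol.

2.9 bits/symbol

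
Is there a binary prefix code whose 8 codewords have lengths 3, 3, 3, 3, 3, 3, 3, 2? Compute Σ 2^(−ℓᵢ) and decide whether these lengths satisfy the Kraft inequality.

With common denominator 2^3 = 8: Σ 2^(−ℓᵢ) = 1/8 + 1/8 + 1/8 + 1/8 + 1/8 + 1/8 + 1/8 + 2/8 = 9/8 = 1.125.
Kraft's inequality requires Σ ≤ 1; here Σ = 1.125 > 1, so no such prefix code exists.

1.125; no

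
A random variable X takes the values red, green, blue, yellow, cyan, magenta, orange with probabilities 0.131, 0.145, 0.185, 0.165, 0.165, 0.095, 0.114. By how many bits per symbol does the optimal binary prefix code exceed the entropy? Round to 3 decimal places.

Entropy H = −Σ p log₂ p ≈ 2.7760 bits.
Huffman merges: 19/200+57/500→209/1000; 131/1000+29/200→69/250; 33/200+33/200→33/100; 37/200+209/1000→197/500; 69/250+33/100→303/500; 197/500+303/500→1. L = 563/200 ≈ 2.8150.
L − H = 2.8150 − 2.7760 = 0.039 bits.

0.039 bits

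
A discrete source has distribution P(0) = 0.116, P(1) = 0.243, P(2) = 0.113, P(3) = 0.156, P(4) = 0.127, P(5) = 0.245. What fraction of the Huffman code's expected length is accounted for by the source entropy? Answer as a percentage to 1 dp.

99.7%

Entropy H = −Σ p log₂ p ≈ 2.5053 bits.
Huffman merges: 113/1000+29/250→229/1000; 127/1000+39/250→283/1000; 229/1000+243/1000→59/125; 49/200+283/1000→66/125; 59/125+66/125→1. L = 314/125 ≈ 2.5120.
Efficiency = H/L = 2.5053/2.5120 = 99.7%.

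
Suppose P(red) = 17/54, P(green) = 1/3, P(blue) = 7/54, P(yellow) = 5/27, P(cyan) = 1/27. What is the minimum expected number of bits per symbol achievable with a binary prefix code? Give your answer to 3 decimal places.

2.167 bits/symbol

Repeatedly combine the two least-probable nodes; the expected code length is the sum of the merged weights.
merge 1/27 + 7/54 → 1/6
merge 1/6 + 5/27 → 19/54
merge 17/54 + 1/3 → 35/54
merge 19/54 + 35/54 → 1
L = 1/6 + 19/54 + 35/54 + 1 = 13/6 ≈ 2.167 bits/symbol.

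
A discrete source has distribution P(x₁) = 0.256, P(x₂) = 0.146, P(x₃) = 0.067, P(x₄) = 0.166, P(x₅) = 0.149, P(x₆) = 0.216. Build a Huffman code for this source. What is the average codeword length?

2.528 bits/symbol

Repeatedly combine the two least-probable nodes; the expected code length is the sum of the merged weights.
merge 67/1000 + 73/500 → 213/1000
merge 149/1000 + 83/500 → 63/200
merge 213/1000 + 27/125 → 429/1000
merge 32/125 + 63/200 → 571/1000
merge 429/1000 + 571/1000 → 1
L = 213/1000 + 63/200 + 429/1000 + 571/1000 + 1 = 316/125 = 2.528 bits/symbol.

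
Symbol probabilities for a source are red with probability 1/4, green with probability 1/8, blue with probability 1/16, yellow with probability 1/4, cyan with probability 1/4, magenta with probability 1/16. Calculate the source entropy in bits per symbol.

Each probability is a power of 1/2, so log₂(1/p) is an integer.
H = Σ p·log₂(1/p) = 1/4·2 + 1/8·3 + 1/16·4 + 1/4·2 + 1/4·2 + 1/16·4 = 2.375 bits.

2.375 bits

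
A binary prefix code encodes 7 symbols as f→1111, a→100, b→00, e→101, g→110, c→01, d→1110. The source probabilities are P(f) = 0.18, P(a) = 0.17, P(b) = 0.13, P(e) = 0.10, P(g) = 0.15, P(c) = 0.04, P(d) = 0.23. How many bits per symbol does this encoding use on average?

L̄ = Σ pᵢ·ℓᵢ = 0.18·4 + 0.17·3 + 0.13·2 + 0.10·3 + 0.15·3 + 0.04·2 + 0.23·4 = 3.24 bits/symbol.

3.24 bits/symbol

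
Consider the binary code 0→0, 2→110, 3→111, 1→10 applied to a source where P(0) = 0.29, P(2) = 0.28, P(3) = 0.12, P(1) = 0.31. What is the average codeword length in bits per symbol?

2.11 bits/symbol

L̄ = Σ pᵢ·ℓᵢ = 0.29·1 + 0.28·3 + 0.12·3 + 0.31·2 = 2.11 bits/symbol.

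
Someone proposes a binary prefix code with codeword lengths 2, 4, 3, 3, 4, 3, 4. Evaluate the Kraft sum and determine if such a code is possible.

0.8125; yes

With common denominator 2^4 = 16: Σ 2^(−ℓᵢ) = 4/16 + 1/16 + 2/16 + 2/16 + 1/16 + 2/16 + 1/16 = 13/16 = 0.8125.
Kraft's inequality requires Σ ≤ 1; here Σ = 0.8125 ≤ 1, so such a prefix code exists.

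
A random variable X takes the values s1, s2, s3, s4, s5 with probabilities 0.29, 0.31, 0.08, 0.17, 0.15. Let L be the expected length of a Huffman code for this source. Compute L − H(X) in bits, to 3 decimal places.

0.052 bits

Entropy H = −Σ p log₂ p ≈ 2.1783 bits.
Huffman merges: 2/25+3/20→23/100; 17/100+23/100→2/5; 29/100+31/100→3/5; 2/5+3/5→1. L = 223/100 ≈ 2.2300.
L − H = 2.2300 − 2.1783 = 0.052 bits.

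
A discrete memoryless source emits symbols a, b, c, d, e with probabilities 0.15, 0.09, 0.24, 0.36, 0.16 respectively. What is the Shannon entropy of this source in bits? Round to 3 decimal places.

H = −Σ pᵢ log₂ pᵢ.
−0.15·log₂(0.15) = 0.4105
−0.09·log₂(0.09) = 0.3127
−0.24·log₂(0.24) = 0.4941
−0.36·log₂(0.36) = 0.5306
−0.16·log₂(0.16) = 0.4230
Sum ≈ 2.1710 → 2.171 bits.

2.171 bits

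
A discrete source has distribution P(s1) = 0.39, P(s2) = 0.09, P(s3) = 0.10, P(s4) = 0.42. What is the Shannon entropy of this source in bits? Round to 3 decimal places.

1.700 bits

H = −Σ pᵢ log₂ pᵢ.
−0.39·log₂(0.39) = 0.5298
−0.09·log₂(0.09) = 0.3127
−0.10·log₂(0.10) = 0.3322
−0.42·log₂(0.42) = 0.5256
Sum ≈ 1.7003 → 1.700 bits.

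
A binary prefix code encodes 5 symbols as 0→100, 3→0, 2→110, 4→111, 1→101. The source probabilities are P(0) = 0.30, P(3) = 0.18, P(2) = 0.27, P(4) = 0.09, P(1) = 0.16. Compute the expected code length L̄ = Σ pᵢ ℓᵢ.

L̄ = Σ pᵢ·ℓᵢ = 0.30·3 + 0.18·1 + 0.27·3 + 0.09·3 + 0.16·3 = 2.64 bits/symbol.

2.64 bits/symbol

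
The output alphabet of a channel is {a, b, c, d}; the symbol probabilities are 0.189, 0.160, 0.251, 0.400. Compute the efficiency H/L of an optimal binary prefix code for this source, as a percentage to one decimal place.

97.8%

Entropy H = −Σ p log₂ p ≈ 1.9066 bits.
Huffman merges: 4/25+189/1000→349/1000; 251/1000+349/1000→3/5; 2/5+3/5→1. L = 1949/1000 ≈ 1.9490.
Efficiency = H/L = 1.9066/1.9490 = 97.8%.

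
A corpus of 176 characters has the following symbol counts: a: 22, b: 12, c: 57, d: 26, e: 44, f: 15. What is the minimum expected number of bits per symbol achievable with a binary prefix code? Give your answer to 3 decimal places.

Probabilities are the counts divided by 176.
Repeatedly combine the two least-probable nodes; the expected code length is the sum of the merged weights.
merge 3/44 + 15/176 → 27/176
merge 1/8 + 13/88 → 3/11
merge 27/176 + 1/4 → 71/176
merge 3/11 + 57/176 → 105/176
merge 71/176 + 105/176 → 1
L = 27/176 + 3/11 + 71/176 + 105/176 + 1 = 427/176 ≈ 2.426 bits/symbol.

2.426 bits/symbol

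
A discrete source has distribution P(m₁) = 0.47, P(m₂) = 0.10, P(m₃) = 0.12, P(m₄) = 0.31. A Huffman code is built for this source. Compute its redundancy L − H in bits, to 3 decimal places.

Entropy H = −Σ p log₂ p ≈ 1.7350 bits.
Huffman merges: 1/10+3/25→11/50; 11/50+31/100→53/100; 47/100+53/100→1. L = 7/4 ≈ 1.7500.
L − H = 1.7500 − 1.7350 = 0.015 bits.

0.015 bits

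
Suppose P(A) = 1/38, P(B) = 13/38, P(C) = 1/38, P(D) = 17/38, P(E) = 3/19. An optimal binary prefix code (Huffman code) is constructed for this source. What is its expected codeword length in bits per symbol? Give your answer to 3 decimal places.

1.816 bits/symbol

Repeatedly combine the two least-probable nodes; the expected code length is the sum of the merged weights.
merge 1/38 + 1/38 → 1/19
merge 1/19 + 3/19 → 4/19
merge 4/19 + 13/38 → 21/38
merge 17/38 + 21/38 → 1
L = 1/19 + 4/19 + 21/38 + 1 = 69/38 ≈ 1.816 bits/symbol.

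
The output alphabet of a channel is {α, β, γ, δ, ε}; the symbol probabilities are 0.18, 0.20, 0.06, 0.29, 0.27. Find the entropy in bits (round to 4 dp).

H = −Σ pᵢ log₂ pᵢ.
−0.18·log₂(0.18) = 0.4453
−0.20·log₂(0.20) = 0.4644
−0.06·log₂(0.06) = 0.2435
−0.29·log₂(0.29) = 0.5179
−0.27·log₂(0.27) = 0.5100
Sum ≈ 2.1812 → 2.1812 bits.

2.1812 bits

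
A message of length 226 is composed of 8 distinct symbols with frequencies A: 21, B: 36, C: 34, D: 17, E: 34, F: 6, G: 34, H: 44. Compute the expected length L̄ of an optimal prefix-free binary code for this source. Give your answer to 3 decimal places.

2.907 bits/symbol

Probabilities are the counts divided by 226.
Repeatedly combine the two least-probable nodes; the expected code length is the sum of the merged weights.
merge 3/113 + 17/226 → 23/226
merge 21/226 + 23/226 → 22/113
merge 17/113 + 17/113 → 34/113
merge 17/113 + 18/113 → 35/113
merge 22/113 + 22/113 → 44/113
merge 34/113 + 35/113 → 69/113
merge 44/113 + 69/113 → 1
L = 23/226 + 22/113 + 34/113 + 35/113 + 44/113 + 69/113 + 1 = 657/226 ≈ 2.907 bits/symbol.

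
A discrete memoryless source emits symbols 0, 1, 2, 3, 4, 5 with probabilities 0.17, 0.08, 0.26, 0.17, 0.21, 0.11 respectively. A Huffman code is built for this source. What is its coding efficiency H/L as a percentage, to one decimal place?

Entropy H = −Σ p log₂ p ≈ 2.4891 bits.
Huffman merges: 2/25+11/100→19/100; 17/100+17/100→17/50; 19/100+21/100→2/5; 13/50+17/50→3/5; 2/5+3/5→1. L = 253/100 ≈ 2.5300.
Efficiency = H/L = 2.4891/2.5300 = 98.4%.

98.4%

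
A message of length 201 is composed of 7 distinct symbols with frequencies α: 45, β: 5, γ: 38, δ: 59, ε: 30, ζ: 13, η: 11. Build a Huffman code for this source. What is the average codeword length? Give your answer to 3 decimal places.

Probabilities are the counts divided by 201.
Repeatedly combine the two least-probable nodes; the expected code length is the sum of the merged weights.
merge 5/201 + 11/201 → 16/201
merge 13/201 + 16/201 → 29/201
merge 29/201 + 10/67 → 59/201
merge 38/201 + 15/67 → 83/201
merge 59/201 + 59/201 → 118/201
merge 83/201 + 118/201 → 1
L = 16/201 + 29/201 + 59/201 + 83/201 + 118/201 + 1 = 506/201 ≈ 2.517 bits/symbol.

2.517 bits/symbol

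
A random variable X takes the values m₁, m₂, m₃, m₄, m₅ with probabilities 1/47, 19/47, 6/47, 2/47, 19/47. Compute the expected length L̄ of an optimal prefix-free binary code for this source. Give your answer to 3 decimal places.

1.851 bits/symbol

Repeatedly combine the two least-probable nodes; the expected code length is the sum of the merged weights.
merge 1/47 + 2/47 → 3/47
merge 3/47 + 6/47 → 9/47
merge 9/47 + 19/47 → 28/47
merge 19/47 + 28/47 → 1
L = 3/47 + 9/47 + 28/47 + 1 = 87/47 ≈ 1.851 bits/symbol.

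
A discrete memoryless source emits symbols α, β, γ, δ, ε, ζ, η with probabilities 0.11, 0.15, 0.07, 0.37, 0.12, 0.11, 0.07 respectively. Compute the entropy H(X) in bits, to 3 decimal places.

2.546 bits

H = −Σ pᵢ log₂ pᵢ.
−0.11·log₂(0.11) = 0.3503
−0.15·log₂(0.15) = 0.4105
−0.07·log₂(0.07) = 0.2686
−0.37·log₂(0.37) = 0.5307
−0.12·log₂(0.12) = 0.3671
−0.11·log₂(0.11) = 0.3503
−0.07·log₂(0.07) = 0.2686
Sum ≈ 2.5460 → 2.546 bits.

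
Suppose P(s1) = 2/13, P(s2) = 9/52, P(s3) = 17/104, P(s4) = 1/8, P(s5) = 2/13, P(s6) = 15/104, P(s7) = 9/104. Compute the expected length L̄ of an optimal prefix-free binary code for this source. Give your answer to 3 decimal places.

Repeatedly combine the two least-probable nodes; the expected code length is the sum of the merged weights.
merge 9/104 + 1/8 → 11/52
merge 15/104 + 2/13 → 31/104
merge 2/13 + 17/104 → 33/104
merge 9/52 + 11/52 → 5/13
merge 31/104 + 33/104 → 8/13
merge 5/13 + 8/13 → 1
L = 11/52 + 31/104 + 33/104 + 5/13 + 8/13 + 1 = 147/52 ≈ 2.827 bits/symbol.

2.827 bits/symbol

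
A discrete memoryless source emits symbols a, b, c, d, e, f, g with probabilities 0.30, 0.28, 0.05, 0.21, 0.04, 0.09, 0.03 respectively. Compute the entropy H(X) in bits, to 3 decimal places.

H = −Σ pᵢ log₂ pᵢ.
−0.30·log₂(0.30) = 0.5211
−0.28·log₂(0.28) = 0.5142
−0.05·log₂(0.05) = 0.2161
−0.21·log₂(0.21) = 0.4728
−0.04·log₂(0.04) = 0.1858
−0.09·log₂(0.09) = 0.3127
−0.03·log₂(0.03) = 0.1518
Sum ≈ 2.3744 → 2.374 bits.

2.374 bits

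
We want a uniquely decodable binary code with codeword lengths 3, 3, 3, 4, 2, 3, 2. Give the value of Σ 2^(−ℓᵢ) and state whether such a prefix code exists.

With common denominator 2^4 = 16: Σ 2^(−ℓᵢ) = 2/16 + 2/16 + 2/16 + 1/16 + 4/16 + 2/16 + 4/16 = 17/16 = 1.0625.
Kraft's inequality requires Σ ≤ 1; here Σ = 1.0625 > 1, so no such prefix code exists.

1.0625; no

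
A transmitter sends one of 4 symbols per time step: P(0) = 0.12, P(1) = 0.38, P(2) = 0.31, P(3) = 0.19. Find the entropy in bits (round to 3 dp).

H = −Σ pᵢ log₂ pᵢ.
−0.12·log₂(0.12) = 0.3671
−0.38·log₂(0.38) = 0.5305
−0.31·log₂(0.31) = 0.5238
−0.19·log₂(0.19) = 0.4552
Sum ≈ 1.8765 → 1.877 bits.

1.877 bits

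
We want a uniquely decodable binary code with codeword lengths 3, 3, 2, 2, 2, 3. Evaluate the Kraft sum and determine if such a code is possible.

With common denominator 2^3 = 8: Σ 2^(−ℓᵢ) = 1/8 + 1/8 + 2/8 + 2/8 + 2/8 + 1/8 = 9/8 = 1.125.
Kraft's inequality requires Σ ≤ 1; here Σ = 1.125 > 1, so no such prefix code exists.

1.125; no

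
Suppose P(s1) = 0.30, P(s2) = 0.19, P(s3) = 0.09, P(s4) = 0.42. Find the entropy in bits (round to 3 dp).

1.815 bits

H = −Σ pᵢ log₂ pᵢ.
−0.30·log₂(0.30) = 0.5211
−0.19·log₂(0.19) = 0.4552
−0.09·log₂(0.09) = 0.3127
−0.42·log₂(0.42) = 0.5256
Sum ≈ 1.8146 → 1.815 bits.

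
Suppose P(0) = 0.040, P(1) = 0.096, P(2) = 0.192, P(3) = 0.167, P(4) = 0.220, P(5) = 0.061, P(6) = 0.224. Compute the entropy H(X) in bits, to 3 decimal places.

H = −Σ pᵢ log₂ pᵢ.
−0.040·log₂(0.040) = 0.1858
−0.096·log₂(0.096) = 0.3246
−0.192·log₂(0.192) = 0.4571
−0.167·log₂(0.167) = 0.4312
−0.220·log₂(0.220) = 0.4806
−0.061·log₂(0.061) = 0.2461
−0.224·log₂(0.224) = 0.4835
Sum ≈ 2.6088 → 2.609 bits.

2.609 bits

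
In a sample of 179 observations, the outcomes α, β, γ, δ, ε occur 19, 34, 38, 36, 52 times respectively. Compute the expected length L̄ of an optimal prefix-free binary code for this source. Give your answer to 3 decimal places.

Probabilities are the counts divided by 179.
Repeatedly combine the two least-probable nodes; the expected code length is the sum of the merged weights.
merge 19/179 + 34/179 → 53/179
merge 36/179 + 38/179 → 74/179
merge 52/179 + 53/179 → 105/179
merge 74/179 + 105/179 → 1
L = 53/179 + 74/179 + 105/179 + 1 = 411/179 ≈ 2.296 bits/symbol.

2.296 bits/symbol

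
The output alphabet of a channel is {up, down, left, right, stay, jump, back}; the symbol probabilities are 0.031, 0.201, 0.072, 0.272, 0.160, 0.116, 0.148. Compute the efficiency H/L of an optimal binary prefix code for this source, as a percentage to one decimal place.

98.7%

Entropy H = −Σ p log₂ p ≈ 2.5963 bits.
Huffman merges: 31/1000+9/125→103/1000; 103/1000+29/250→219/1000; 37/250+4/25→77/250; 201/1000+219/1000→21/50; 34/125+77/250→29/50; 21/50+29/50→1. L = 263/100 ≈ 2.6300.
Efficiency = H/L = 2.5963/2.6300 = 98.7%.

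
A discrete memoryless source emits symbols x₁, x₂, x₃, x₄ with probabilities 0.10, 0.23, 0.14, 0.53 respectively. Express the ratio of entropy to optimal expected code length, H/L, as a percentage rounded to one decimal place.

99.6%

Entropy H = −Σ p log₂ p ≈ 1.7024 bits.
Huffman merges: 1/10+7/50→6/25; 23/100+6/25→47/100; 47/100+53/100→1. L = 171/100 ≈ 1.7100.
Efficiency = H/L = 1.7024/1.7100 = 99.6%.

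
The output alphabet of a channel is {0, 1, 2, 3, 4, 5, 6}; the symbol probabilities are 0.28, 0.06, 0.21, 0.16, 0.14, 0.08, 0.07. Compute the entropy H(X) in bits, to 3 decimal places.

2.611 bits

H = −Σ pᵢ log₂ pᵢ.
−0.28·log₂(0.28) = 0.5142
−0.06·log₂(0.06) = 0.2435
−0.21·log₂(0.21) = 0.4728
−0.16·log₂(0.16) = 0.4230
−0.14·log₂(0.14) = 0.3971
−0.08·log₂(0.08) = 0.2915
−0.07·log₂(0.07) = 0.2686
Sum ≈ 2.6108 → 2.611 bits.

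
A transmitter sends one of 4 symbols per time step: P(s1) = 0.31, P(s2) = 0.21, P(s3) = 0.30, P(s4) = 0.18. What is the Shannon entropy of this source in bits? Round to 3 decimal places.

H = −Σ pᵢ log₂ pᵢ.
−0.31·log₂(0.31) = 0.5238
−0.21·log₂(0.21) = 0.4728
−0.30·log₂(0.30) = 0.5211
−0.18·log₂(0.18) = 0.4453
Sum ≈ 1.9630 → 1.963 bits.

1.963 bits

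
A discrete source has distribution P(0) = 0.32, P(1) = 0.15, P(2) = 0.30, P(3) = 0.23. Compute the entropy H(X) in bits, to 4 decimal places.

1.9453 bits

H = −Σ pᵢ log₂ pᵢ.
−0.32·log₂(0.32) = 0.5260
−0.15·log₂(0.15) = 0.4105
−0.30·log₂(0.30) = 0.5211
−0.23·log₂(0.23) = 0.4877
Sum ≈ 1.9453 → 1.9453 bits.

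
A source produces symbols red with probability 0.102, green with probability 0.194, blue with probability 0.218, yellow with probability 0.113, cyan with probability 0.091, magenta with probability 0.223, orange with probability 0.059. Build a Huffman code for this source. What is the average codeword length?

2.709 bits/symbol

Repeatedly combine the two least-probable nodes; the expected code length is the sum of the merged weights.
merge 59/1000 + 91/1000 → 3/20
merge 51/500 + 113/1000 → 43/200
merge 3/20 + 97/500 → 43/125
merge 43/200 + 109/500 → 433/1000
merge 223/1000 + 43/125 → 567/1000
merge 433/1000 + 567/1000 → 1
L = 3/20 + 43/200 + 43/125 + 433/1000 + 567/1000 + 1 = 2709/1000 = 2.709 bits/symbol.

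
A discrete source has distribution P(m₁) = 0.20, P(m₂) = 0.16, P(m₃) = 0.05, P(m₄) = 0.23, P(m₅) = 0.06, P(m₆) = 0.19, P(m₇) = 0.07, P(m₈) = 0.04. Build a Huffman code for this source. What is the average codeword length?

2.79 bits/symbol

Repeatedly combine the two least-probable nodes; the expected code length is the sum of the merged weights.
merge 1/25 + 1/20 → 9/100
merge 3/50 + 7/100 → 13/100
merge 9/100 + 13/100 → 11/50
merge 4/25 + 19/100 → 7/20
merge 1/5 + 11/50 → 21/50
merge 23/100 + 7/20 → 29/50
merge 21/50 + 29/50 → 1
L = 9/100 + 13/100 + 11/50 + 7/20 + 21/50 + 29/50 + 1 = 279/100 = 2.79 bits/symbol.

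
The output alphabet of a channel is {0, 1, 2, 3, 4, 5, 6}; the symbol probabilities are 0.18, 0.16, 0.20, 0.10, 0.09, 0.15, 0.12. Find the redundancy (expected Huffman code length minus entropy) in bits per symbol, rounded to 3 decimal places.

0.045 bits

Entropy H = −Σ p log₂ p ≈ 2.7552 bits.
Huffman merges: 9/100+1/10→19/100; 3/25+3/20→27/100; 4/25+9/50→17/50; 19/100+1/5→39/100; 27/100+17/50→61/100; 39/100+61/100→1. L = 14/5 ≈ 2.8000.
L − H = 2.8000 − 2.7552 = 0.045 bits.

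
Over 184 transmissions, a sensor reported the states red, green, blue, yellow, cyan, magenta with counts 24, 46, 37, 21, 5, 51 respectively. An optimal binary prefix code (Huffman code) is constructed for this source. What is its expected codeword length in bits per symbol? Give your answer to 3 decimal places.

2.413 bits/symbol

Probabilities are the counts divided by 184.
Repeatedly combine the two least-probable nodes; the expected code length is the sum of the merged weights.
merge 5/184 + 21/184 → 13/92
merge 3/23 + 13/92 → 25/92
merge 37/184 + 1/4 → 83/184
merge 25/92 + 51/184 → 101/184
merge 83/184 + 101/184 → 1
L = 13/92 + 25/92 + 83/184 + 101/184 + 1 = 111/46 ≈ 2.413 bits/symbol.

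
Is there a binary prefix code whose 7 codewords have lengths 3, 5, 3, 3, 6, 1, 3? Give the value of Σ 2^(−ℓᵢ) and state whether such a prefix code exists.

With common denominator 2^6 = 64: Σ 2^(−ℓᵢ) = 8/64 + 2/64 + 8/64 + 8/64 + 1/64 + 32/64 + 8/64 = 67/64 = 1.046875.
Kraft's inequality requires Σ ≤ 1; here Σ = 1.046875 > 1, so no such prefix code exists.

1.046875; no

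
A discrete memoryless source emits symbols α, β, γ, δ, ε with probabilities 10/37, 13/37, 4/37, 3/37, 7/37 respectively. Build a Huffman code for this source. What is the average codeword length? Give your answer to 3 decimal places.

2.189 bits/symbol

Repeatedly combine the two least-probable nodes; the expected code length is the sum of the merged weights.
merge 3/37 + 4/37 → 7/37
merge 7/37 + 7/37 → 14/37
merge 10/37 + 13/37 → 23/37
merge 14/37 + 23/37 → 1
L = 7/37 + 14/37 + 23/37 + 1 = 81/37 ≈ 2.189 bits/symbol.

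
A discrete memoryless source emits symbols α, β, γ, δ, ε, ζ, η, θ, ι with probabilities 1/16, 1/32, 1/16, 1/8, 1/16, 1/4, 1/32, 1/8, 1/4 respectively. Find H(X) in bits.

Each probability is a power of 1/2, so log₂(1/p) is an integer.
H = Σ p·log₂(1/p) = 1/16·4 + 1/32·5 + 1/16·4 + 1/8·3 + 1/16·4 + 1/4·2 + 1/32·5 + 1/8·3 + 1/4·2 = 2.8125 bits.

2.8125 bits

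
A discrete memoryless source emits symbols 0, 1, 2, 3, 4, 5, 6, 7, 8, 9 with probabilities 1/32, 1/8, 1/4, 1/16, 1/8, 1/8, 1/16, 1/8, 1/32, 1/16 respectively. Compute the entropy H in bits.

3.0625 bits

Each probability is a power of 1/2, so log₂(1/p) is an integer.
H = Σ p·log₂(1/p) = 1/32·5 + 1/8·3 + 1/4·2 + 1/16·4 + 1/8·3 + 1/8·3 + 1/16·4 + 1/8·3 + 1/32·5 + 1/16·4 = 3.0625 bits.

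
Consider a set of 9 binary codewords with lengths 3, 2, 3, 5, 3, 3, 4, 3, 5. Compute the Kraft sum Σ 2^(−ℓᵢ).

With common denominator 2^5 = 32: Σ 2^(−ℓᵢ) = 4/32 + 8/32 + 4/32 + 1/32 + 4/32 + 4/32 + 2/32 + 4/32 + 1/32 = 32/32 = 1.

1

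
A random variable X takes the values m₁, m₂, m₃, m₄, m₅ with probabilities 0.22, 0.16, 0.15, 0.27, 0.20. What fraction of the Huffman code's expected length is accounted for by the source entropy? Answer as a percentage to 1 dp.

99.1%

Entropy H = −Σ p log₂ p ≈ 2.2885 bits.
Huffman merges: 3/20+4/25→31/100; 1/5+11/50→21/50; 27/100+31/100→29/50; 21/50+29/50→1. L = 231/100 ≈ 2.3100.
Efficiency = H/L = 2.2885/2.3100 = 99.1%.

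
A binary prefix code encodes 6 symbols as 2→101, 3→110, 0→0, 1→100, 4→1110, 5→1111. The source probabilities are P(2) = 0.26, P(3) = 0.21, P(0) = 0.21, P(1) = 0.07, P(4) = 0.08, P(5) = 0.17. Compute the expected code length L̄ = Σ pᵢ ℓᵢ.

L̄ = Σ pᵢ·ℓᵢ = 0.26·3 + 0.21·3 + 0.21·1 + 0.07·3 + 0.08·4 + 0.17·4 = 2.83 bits/symbol.

2.83 bits/symbol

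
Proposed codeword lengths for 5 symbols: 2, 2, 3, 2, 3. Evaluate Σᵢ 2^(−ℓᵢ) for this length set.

1

With common denominator 2^3 = 8: Σ 2^(−ℓᵢ) = 2/8 + 2/8 + 1/8 + 2/8 + 1/8 = 8/8 = 1.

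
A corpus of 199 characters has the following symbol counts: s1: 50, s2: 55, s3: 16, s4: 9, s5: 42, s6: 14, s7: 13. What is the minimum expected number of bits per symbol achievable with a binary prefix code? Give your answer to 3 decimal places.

Probabilities are the counts divided by 199.
Repeatedly combine the two least-probable nodes; the expected code length is the sum of the merged weights.
merge 9/199 + 13/199 → 22/199
merge 14/199 + 16/199 → 30/199
merge 22/199 + 30/199 → 52/199
merge 42/199 + 50/199 → 92/199
merge 52/199 + 55/199 → 107/199
merge 92/199 + 107/199 → 1
L = 22/199 + 30/199 + 52/199 + 92/199 + 107/199 + 1 = 502/199 ≈ 2.523 bits/symbol.

2.523 bits/symbol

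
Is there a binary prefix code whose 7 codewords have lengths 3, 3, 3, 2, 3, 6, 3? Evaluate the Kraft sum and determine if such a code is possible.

0.890625; yes

With common denominator 2^6 = 64: Σ 2^(−ℓᵢ) = 8/64 + 8/64 + 8/64 + 16/64 + 8/64 + 1/64 + 8/64 = 57/64 = 0.890625.
Kraft's inequality requires Σ ≤ 1; here Σ = 0.890625 ≤ 1, so such a prefix code exists.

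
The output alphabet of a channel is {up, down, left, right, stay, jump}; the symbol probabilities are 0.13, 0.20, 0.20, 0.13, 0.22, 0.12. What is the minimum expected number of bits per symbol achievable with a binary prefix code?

2.58 bits/symbol

Repeatedly combine the two least-probable nodes; the expected code length is the sum of the merged weights.
merge 3/25 + 13/100 → 1/4
merge 13/100 + 1/5 → 33/100
merge 1/5 + 11/50 → 21/50
merge 1/4 + 33/100 → 29/50
merge 21/50 + 29/50 → 1
L = 1/4 + 33/100 + 21/50 + 29/50 + 1 = 129/50 = 2.58 bits/symbol.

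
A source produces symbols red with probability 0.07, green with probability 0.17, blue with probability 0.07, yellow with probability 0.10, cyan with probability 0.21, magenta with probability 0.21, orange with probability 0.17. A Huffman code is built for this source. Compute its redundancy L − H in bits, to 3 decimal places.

Entropy H = −Σ p log₂ p ≈ 2.6841 bits.
Huffman merges: 7/100+7/100→7/50; 1/10+7/50→6/25; 17/100+17/100→17/50; 21/100+21/100→21/50; 6/25+17/50→29/50; 21/50+29/50→1. L = 68/25 ≈ 2.7200.
L − H = 2.7200 − 2.6841 = 0.036 bits.

0.036 bits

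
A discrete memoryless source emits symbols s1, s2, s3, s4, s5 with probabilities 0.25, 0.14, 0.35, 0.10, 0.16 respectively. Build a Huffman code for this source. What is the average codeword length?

2.24 bits/symbol

Repeatedly combine the two least-probable nodes; the expected code length is the sum of the merged weights.
merge 1/10 + 7/50 → 6/25
merge 4/25 + 6/25 → 2/5
merge 1/4 + 7/20 → 3/5
merge 2/5 + 3/5 → 1
L = 6/25 + 2/5 + 3/5 + 1 = 56/25 = 2.24 bits/symbol.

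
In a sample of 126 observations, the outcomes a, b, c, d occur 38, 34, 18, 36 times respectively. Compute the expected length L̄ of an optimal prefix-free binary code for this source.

2 bits/symbol

Probabilities are the counts divided by 126.
Repeatedly combine the two least-probable nodes; the expected code length is the sum of the merged weights.
merge 1/7 + 17/63 → 26/63
merge 2/7 + 19/63 → 37/63
merge 26/63 + 37/63 → 1
L = 26/63 + 37/63 + 1 = 2 bits/symbol.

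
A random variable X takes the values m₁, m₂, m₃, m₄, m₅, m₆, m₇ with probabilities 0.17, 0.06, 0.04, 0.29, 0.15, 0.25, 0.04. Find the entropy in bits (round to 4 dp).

H = −Σ pᵢ log₂ pᵢ.
−0.17·log₂(0.17) = 0.4346
−0.06·log₂(0.06) = 0.2435
−0.04·log₂(0.04) = 0.1858
−0.29·log₂(0.29) = 0.5179
−0.15·log₂(0.15) = 0.4105
−0.25·log₂(0.25) = 0.5000
−0.04·log₂(0.04) = 0.1858
Sum ≈ 2.4781 → 2.4781 bits.

2.4781 bits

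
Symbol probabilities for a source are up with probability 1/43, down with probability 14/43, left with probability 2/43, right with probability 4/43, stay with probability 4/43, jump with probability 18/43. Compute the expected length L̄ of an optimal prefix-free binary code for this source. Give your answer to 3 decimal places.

2.070 bits/symbol

Repeatedly combine the two least-probable nodes; the expected code length is the sum of the merged weights.
merge 1/43 + 2/43 → 3/43
merge 3/43 + 4/43 → 7/43
merge 4/43 + 7/43 → 11/43
merge 11/43 + 14/43 → 25/43
merge 18/43 + 25/43 → 1
L = 3/43 + 7/43 + 11/43 + 25/43 + 1 = 89/43 ≈ 2.070 bits/symbol.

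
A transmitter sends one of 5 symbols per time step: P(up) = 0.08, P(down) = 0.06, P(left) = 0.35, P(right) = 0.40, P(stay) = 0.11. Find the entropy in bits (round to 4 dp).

1.9442 bits

H = −Σ pᵢ log₂ pᵢ.
−0.08·log₂(0.08) = 0.2915
−0.06·log₂(0.06) = 0.2435
−0.35·log₂(0.35) = 0.5301
−0.40·log₂(0.40) = 0.5288
−0.11·log₂(0.11) = 0.3503
Sum ≈ 1.9442 → 1.9442 bits.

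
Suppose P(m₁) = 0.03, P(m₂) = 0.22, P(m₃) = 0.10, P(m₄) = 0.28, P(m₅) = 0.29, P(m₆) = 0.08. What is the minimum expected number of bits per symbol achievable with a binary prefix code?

Repeatedly combine the two least-probable nodes; the expected code length is the sum of the merged weights.
merge 3/100 + 2/25 → 11/100
merge 1/10 + 11/100 → 21/100
merge 21/100 + 11/50 → 43/100
merge 7/25 + 29/100 → 57/100
merge 43/100 + 57/100 → 1
L = 11/100 + 21/100 + 43/100 + 57/100 + 1 = 58/25 = 2.32 bits/symbol.

2.32 bits/symbol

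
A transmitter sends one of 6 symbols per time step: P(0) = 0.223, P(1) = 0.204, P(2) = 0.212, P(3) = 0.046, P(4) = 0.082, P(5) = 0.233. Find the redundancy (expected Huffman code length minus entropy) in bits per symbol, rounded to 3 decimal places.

Entropy H = −Σ p log₂ p ≈ 2.4149 bits.
Huffman merges: 23/500+41/500→16/125; 16/125+51/250→83/250; 53/250+223/1000→87/200; 233/1000+83/250→113/200; 87/200+113/200→1. L = 123/50 ≈ 2.4600.
L − H = 2.4600 − 2.4149 = 0.045 bits.

0.045 bits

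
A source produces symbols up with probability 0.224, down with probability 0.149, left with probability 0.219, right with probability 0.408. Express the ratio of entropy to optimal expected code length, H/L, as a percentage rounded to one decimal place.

Entropy H = −Σ p log₂ p ≈ 1.9003 bits.
Huffman merges: 149/1000+219/1000→46/125; 28/125+46/125→74/125; 51/125+74/125→1. L = 49/25 ≈ 1.9600.
Efficiency = H/L = 1.9003/1.9600 = 97.0%.

97.0%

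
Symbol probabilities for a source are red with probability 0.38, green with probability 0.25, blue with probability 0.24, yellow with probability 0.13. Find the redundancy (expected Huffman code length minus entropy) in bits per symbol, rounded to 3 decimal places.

Entropy H = −Σ p log₂ p ≈ 1.9072 bits.
Huffman merges: 13/100+6/25→37/100; 1/4+37/100→31/50; 19/50+31/50→1. L = 199/100 ≈ 1.9900.
L − H = 1.9900 − 1.9072 = 0.083 bits.

0.083 bits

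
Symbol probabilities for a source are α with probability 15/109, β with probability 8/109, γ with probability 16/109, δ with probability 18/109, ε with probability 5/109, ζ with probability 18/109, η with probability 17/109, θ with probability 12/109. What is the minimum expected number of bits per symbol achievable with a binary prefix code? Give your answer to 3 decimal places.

2.954 bits/symbol

Repeatedly combine the two least-probable nodes; the expected code length is the sum of the merged weights.
merge 5/109 + 8/109 → 13/109
merge 12/109 + 13/109 → 25/109
merge 15/109 + 16/109 → 31/109
merge 17/109 + 18/109 → 35/109
merge 18/109 + 25/109 → 43/109
merge 31/109 + 35/109 → 66/109
merge 43/109 + 66/109 → 1
L = 13/109 + 25/109 + 31/109 + 35/109 + 43/109 + 66/109 + 1 = 322/109 ≈ 2.954 bits/symbol.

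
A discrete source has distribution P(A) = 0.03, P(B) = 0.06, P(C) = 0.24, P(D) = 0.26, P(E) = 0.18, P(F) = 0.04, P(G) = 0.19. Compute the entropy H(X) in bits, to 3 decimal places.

2.481 bits

H = −Σ pᵢ log₂ pᵢ.
−0.03·log₂(0.03) = 0.1518
−0.06·log₂(0.06) = 0.2435
−0.24·log₂(0.24) = 0.4941
−0.26·log₂(0.26) = 0.5053
−0.18·log₂(0.18) = 0.4453
−0.04·log₂(0.04) = 0.1858
−0.19·log₂(0.19) = 0.4552
Sum ≈ 2.4810 → 2.481 bits.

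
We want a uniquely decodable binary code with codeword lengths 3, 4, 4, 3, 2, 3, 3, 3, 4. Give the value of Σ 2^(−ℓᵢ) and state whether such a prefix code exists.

1.0625; no

With common denominator 2^4 = 16: Σ 2^(−ℓᵢ) = 2/16 + 1/16 + 1/16 + 2/16 + 4/16 + 2/16 + 2/16 + 2/16 + 1/16 = 17/16 = 1.0625.
Kraft's inequality requires Σ ≤ 1; here Σ = 1.0625 > 1, so no such prefix code exists.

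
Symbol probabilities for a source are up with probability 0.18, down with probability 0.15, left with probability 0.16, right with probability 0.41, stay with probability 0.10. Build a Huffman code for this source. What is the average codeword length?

2.18 bits/symbol

Repeatedly combine the two least-probable nodes; the expected code length is the sum of the merged weights.
merge 1/10 + 3/20 → 1/4
merge 4/25 + 9/50 → 17/50
merge 1/4 + 17/50 → 59/100
merge 41/100 + 59/100 → 1
L = 1/4 + 17/50 + 59/100 + 1 = 109/50 = 2.18 bits/symbol.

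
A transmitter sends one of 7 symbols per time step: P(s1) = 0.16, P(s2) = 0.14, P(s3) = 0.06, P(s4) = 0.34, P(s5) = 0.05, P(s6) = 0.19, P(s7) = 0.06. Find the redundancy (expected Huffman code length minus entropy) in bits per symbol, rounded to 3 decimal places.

0.072 bits

Entropy H = −Σ p log₂ p ≈ 2.5077 bits.
Huffman merges: 1/20+3/50→11/100; 3/50+11/100→17/100; 7/50+4/25→3/10; 17/100+19/100→9/25; 3/10+17/50→16/25; 9/25+16/25→1. L = 129/50 ≈ 2.5800.
L − H = 2.5800 − 2.5077 = 0.072 bits.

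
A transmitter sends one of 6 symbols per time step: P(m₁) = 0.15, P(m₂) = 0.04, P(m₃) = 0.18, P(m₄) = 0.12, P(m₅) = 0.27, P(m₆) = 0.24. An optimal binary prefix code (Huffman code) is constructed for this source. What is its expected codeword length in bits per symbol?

Repeatedly combine the two least-probable nodes; the expected code length is the sum of the merged weights.
merge 1/25 + 3/25 → 4/25
merge 3/20 + 4/25 → 31/100
merge 9/50 + 6/25 → 21/50
merge 27/100 + 31/100 → 29/50
merge 21/50 + 29/50 → 1
L = 4/25 + 31/100 + 21/50 + 29/50 + 1 = 247/100 = 2.47 bits/symbol.

2.47 bits/symbol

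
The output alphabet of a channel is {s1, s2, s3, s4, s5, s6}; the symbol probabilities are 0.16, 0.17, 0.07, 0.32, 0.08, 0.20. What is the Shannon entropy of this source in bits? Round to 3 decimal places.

2.408 bits

H = −Σ pᵢ log₂ pᵢ.
−0.16·log₂(0.16) = 0.4230
−0.17·log₂(0.17) = 0.4346
−0.07·log₂(0.07) = 0.2686
−0.32·log₂(0.32) = 0.5260
−0.08·log₂(0.08) = 0.2915
−0.20·log₂(0.20) = 0.4644
Sum ≈ 2.4081 → 2.408 bits.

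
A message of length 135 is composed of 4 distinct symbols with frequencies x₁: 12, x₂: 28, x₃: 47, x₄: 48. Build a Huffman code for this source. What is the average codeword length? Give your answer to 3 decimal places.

1.941 bits/symbol

Probabilities are the counts divided by 135.
Repeatedly combine the two least-probable nodes; the expected code length is the sum of the merged weights.
merge 4/45 + 28/135 → 8/27
merge 8/27 + 47/135 → 29/45
merge 16/45 + 29/45 → 1
L = 8/27 + 29/45 + 1 = 262/135 ≈ 1.941 bits/symbol.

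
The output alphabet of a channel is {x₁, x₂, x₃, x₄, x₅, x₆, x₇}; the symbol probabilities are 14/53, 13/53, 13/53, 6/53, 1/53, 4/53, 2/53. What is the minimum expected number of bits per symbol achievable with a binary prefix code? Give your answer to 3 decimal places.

Repeatedly combine the two least-probable nodes; the expected code length is the sum of the merged weights.
merge 1/53 + 2/53 → 3/53
merge 3/53 + 4/53 → 7/53
merge 6/53 + 7/53 → 13/53
merge 13/53 + 13/53 → 26/53
merge 13/53 + 14/53 → 27/53
merge 26/53 + 27/53 → 1
L = 3/53 + 7/53 + 13/53 + 26/53 + 27/53 + 1 = 129/53 ≈ 2.434 bits/symbol.

2.434 bits/symbol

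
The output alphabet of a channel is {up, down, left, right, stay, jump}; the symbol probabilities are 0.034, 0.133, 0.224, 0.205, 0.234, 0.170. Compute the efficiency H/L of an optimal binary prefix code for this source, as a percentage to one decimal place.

Entropy H = −Σ p log₂ p ≈ 2.4301 bits.
Huffman merges: 17/500+133/1000→167/1000; 167/1000+17/100→337/1000; 41/200+28/125→429/1000; 117/500+337/1000→571/1000; 429/1000+571/1000→1. L = 313/125 ≈ 2.5040.
Efficiency = H/L = 2.4301/2.5040 = 97.0%.

97.0%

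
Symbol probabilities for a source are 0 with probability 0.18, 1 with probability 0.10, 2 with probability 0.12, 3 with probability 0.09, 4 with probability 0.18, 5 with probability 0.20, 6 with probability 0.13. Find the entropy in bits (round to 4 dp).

H = −Σ pᵢ log₂ pᵢ.
−0.18·log₂(0.18) = 0.4453
−0.10·log₂(0.10) = 0.3322
−0.12·log₂(0.12) = 0.3671
−0.09·log₂(0.09) = 0.3127
−0.18·log₂(0.18) = 0.4453
−0.20·log₂(0.20) = 0.4644
−0.13·log₂(0.13) = 0.3826
Sum ≈ 2.7496 → 2.7496 bits.

2.7496 bits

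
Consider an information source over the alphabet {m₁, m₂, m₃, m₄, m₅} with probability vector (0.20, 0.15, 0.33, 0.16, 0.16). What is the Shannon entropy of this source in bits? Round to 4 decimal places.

H = −Σ pᵢ log₂ pᵢ.
−0.20·log₂(0.20) = 0.4644
−0.15·log₂(0.15) = 0.4105
−0.33·log₂(0.33) = 0.5278
−0.16·log₂(0.16) = 0.4230
−0.16·log₂(0.16) = 0.4230
Sum ≈ 2.2488 → 2.2488 bits.

2.2488 bits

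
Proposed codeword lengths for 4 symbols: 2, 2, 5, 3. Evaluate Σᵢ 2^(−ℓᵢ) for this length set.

0.65625

With common denominator 2^5 = 32: Σ 2^(−ℓᵢ) = 8/32 + 8/32 + 1/32 + 4/32 = 21/32 = 0.65625.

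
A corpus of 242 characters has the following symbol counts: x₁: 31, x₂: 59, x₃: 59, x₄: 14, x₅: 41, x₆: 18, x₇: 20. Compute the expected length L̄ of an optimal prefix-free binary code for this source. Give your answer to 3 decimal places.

Probabilities are the counts divided by 242.
Repeatedly combine the two least-probable nodes; the expected code length is the sum of the merged weights.
merge 7/121 + 9/121 → 16/121
merge 10/121 + 31/242 → 51/242
merge 16/121 + 41/242 → 73/242
merge 51/242 + 59/242 → 5/11
merge 59/242 + 73/242 → 6/11
merge 5/11 + 6/11 → 1
L = 16/121 + 51/242 + 73/242 + 5/11 + 6/11 + 1 = 320/121 ≈ 2.645 bits/symbol.

2.645 bits/symbol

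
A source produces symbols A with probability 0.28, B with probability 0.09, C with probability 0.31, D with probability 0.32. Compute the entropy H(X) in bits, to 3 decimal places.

1.877 bits

H = −Σ pᵢ log₂ pᵢ.
−0.28·log₂(0.28) = 0.5142
−0.09·log₂(0.09) = 0.3127
−0.31·log₂(0.31) = 0.5238
−0.32·log₂(0.32) = 0.5260
Sum ≈ 1.8767 → 1.877 bits.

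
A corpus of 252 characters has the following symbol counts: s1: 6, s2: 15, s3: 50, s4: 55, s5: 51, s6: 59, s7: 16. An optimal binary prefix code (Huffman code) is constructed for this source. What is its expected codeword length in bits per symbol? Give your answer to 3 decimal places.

Probabilities are the counts divided by 252.
Repeatedly combine the two least-probable nodes; the expected code length is the sum of the merged weights.
merge 1/42 + 5/84 → 1/12
merge 4/63 + 1/12 → 37/252
merge 37/252 + 25/126 → 29/84
merge 17/84 + 55/252 → 53/126
merge 59/252 + 29/84 → 73/126
merge 53/126 + 73/126 → 1
L = 1/12 + 37/252 + 29/84 + 53/126 + 73/126 + 1 = 649/252 ≈ 2.575 bits/symbol.

2.575 bits/symbol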